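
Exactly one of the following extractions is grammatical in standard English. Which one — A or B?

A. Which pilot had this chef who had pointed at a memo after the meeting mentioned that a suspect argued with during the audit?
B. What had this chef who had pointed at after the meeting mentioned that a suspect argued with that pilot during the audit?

A

In B, the wh-phrase is extracted from inside a complex-NP island (relative clause) (introduced by "who"), which blocks movement.
In A, the extraction path crosses only that-complement boundaries, which are transparent.
So A is grammatical.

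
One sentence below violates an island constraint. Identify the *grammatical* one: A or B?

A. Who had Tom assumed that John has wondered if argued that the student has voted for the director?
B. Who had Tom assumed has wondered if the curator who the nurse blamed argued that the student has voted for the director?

In A, the wh-phrase is extracted from inside a wh-island (introduced by "if"), which blocks movement.
In B, the extraction path crosses only that-complement boundaries, which are transparent.
So B is grammatical.

B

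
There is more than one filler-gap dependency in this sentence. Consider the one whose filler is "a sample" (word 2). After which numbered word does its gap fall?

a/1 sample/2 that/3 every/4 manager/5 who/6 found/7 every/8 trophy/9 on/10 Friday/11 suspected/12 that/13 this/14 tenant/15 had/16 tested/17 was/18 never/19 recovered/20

The displaced element is "a sample" (word 2).
It is linked across 1 clause boundary (that).
It functions as the direct object of "tested", so the gap sits immediately after word 17 ("tested").
Base order: Every manager who found every trophy on Friday suspected that this tenant had tested a sample.

17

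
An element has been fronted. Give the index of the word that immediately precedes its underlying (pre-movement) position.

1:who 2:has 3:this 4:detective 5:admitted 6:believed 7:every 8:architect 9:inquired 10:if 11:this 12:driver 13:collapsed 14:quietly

The displaced element is "who" (word 1).
It is linked across 1 clause boundary (Ø).
It functions as the subject of "believed", so the gap sits immediately after word 5 ("admitted").
Base order: This detective has admitted that who believed every architect inquired if this driver collapsed quietly.

5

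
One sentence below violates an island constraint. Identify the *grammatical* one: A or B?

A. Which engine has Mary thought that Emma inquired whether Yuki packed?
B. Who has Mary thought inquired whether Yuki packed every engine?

In A, the wh-phrase is extracted from inside a wh-island (introduced by "whether"), which blocks movement.
In B, the extraction path crosses only that-complement boundaries, which are transparent.
So B is grammatical.

B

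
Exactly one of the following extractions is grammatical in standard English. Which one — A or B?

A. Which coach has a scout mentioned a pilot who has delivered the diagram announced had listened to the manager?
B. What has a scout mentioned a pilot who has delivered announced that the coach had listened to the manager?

A

In B, the wh-phrase is extracted from inside a complex-NP island (relative clause) (introduced by "who"), which blocks movement.
In A, the extraction path crosses only that-complement boundaries, which are transparent.
So A is grammatical.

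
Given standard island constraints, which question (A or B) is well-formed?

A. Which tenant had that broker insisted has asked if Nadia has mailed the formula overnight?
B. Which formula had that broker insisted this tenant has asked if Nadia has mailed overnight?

In B, the wh-phrase is extracted from inside a wh-island (introduced by "if"), which blocks movement.
In A, the extraction path crosses only that-complement boundaries, which are transparent.
So A is grammatical.

A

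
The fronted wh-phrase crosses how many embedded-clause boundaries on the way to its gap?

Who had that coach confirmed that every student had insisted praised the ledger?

"who" is extracted from the subject of "praised".
Boundaries crossed, outermost first: [that], [Ø] — 2 in total.

2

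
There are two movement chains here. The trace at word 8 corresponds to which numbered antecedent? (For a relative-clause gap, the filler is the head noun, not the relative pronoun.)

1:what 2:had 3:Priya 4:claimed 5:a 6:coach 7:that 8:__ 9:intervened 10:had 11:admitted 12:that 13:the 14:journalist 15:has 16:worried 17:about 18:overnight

The marked gap is inside the relative clause, the subject of "intervened".
Its filler is the head noun "coach" (via "that"), at word 6.
(The other dependency links word 1 to a gap after word 17.)

6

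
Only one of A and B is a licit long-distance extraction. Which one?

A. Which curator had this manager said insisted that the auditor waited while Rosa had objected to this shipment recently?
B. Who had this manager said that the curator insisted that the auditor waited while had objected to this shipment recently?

A

In B, the wh-phrase is extracted from inside an adjunct island (introduced by "while"), which blocks movement.
In A, the extraction path crosses only that-complement boundaries, which are transparent.
So A is grammatical.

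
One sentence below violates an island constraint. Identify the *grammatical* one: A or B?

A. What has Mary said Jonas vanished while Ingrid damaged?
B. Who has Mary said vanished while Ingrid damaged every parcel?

B

In A, the wh-phrase is extracted from inside an adjunct island (introduced by "while"), which blocks movement.
In B, the extraction path crosses only that-complement boundaries, which are transparent.
So B is grammatical.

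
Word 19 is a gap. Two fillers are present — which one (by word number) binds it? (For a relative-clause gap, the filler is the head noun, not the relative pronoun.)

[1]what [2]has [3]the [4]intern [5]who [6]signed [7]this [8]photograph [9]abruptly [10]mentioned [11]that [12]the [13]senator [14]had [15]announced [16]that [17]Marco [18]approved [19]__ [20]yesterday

1

The marked gap is the direct object of "approved".
Its filler is the fronted wh-phrase "what", at word 1.
(The other dependency links word 4 to a gap after word 5.)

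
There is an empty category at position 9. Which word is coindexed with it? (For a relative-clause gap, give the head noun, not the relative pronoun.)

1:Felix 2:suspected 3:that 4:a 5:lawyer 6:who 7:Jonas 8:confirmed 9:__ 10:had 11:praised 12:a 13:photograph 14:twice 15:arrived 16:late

The gap at 9 is the subject of "praised", inside a relative clause.
The relative pronoun is "who" (word 6); it is bound by the head noun immediately before it.
Its filler is the head noun "lawyer", at word 5.

5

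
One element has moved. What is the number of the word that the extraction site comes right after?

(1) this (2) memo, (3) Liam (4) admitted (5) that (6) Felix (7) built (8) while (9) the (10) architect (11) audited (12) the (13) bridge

7

The displaced element is "this memo" (word 2).
It is linked across 1 clause boundary (that).
It functions as the direct object of "built", so the gap sits immediately after word 7 ("built").
Base order: Liam admitted that Felix built this memo while the architect audited the bridge.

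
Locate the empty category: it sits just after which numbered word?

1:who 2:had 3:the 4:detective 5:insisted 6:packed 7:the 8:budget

The displaced element is "who" (word 1).
It is linked across 1 clause boundary (Ø).
It functions as the subject of "packed", so the gap sits immediately after word 5 ("insisted").
Base order: The detective had insisted who packed the budget.

5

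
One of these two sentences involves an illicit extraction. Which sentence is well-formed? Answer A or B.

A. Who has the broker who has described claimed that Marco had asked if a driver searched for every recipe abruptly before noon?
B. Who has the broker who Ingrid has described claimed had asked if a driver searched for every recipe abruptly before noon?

In A, the wh-phrase is extracted from inside a complex-NP island (relative clause) (introduced by "who"), which blocks movement.
In B, the extraction path crosses only that-complement boundaries, which are transparent.
So B is grammatical.

B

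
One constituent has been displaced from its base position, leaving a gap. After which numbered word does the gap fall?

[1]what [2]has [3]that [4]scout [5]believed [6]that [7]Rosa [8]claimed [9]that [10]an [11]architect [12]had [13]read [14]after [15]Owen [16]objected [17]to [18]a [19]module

13

The displaced element is "what" (word 1).
It is linked across 2 clause boundaries (that → that).
It functions as the direct object of "read", so the gap sits immediately after word 13 ("read").
Base order: That scout has believed that Rosa claimed that an architect had read what after Owen objected to a module.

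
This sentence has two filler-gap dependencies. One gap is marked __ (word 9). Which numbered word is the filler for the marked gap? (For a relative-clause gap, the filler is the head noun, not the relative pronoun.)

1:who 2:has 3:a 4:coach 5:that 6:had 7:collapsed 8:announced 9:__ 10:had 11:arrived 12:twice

The marked gap is the subject of "arrived".
Its filler is the fronted wh-phrase "who", at word 1.
(The other dependency links word 4 to a gap after word 5.)

1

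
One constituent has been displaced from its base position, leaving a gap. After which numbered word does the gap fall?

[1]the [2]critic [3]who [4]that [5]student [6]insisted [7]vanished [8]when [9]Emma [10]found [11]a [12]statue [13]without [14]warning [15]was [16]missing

The displaced element is "the critic" (word 2).
It is linked across 1 clause boundary (Ø).
It functions as the subject of "vanished", so the gap sits immediately after word 6 ("insisted").
Base order: That student insisted that the critic vanished when Emma found a statue without warning.

6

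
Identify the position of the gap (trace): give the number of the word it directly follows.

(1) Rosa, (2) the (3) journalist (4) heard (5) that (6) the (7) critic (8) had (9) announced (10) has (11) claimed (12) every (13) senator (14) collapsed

The displaced element is "Rosa" (word 1).
It is linked across 2 clause boundaries (that → Ø).
It functions as the subject of "claimed", so the gap sits immediately after word 9 ("announced").
Base order: The journalist heard that the critic had announced Rosa has claimed every senator collapsed.

9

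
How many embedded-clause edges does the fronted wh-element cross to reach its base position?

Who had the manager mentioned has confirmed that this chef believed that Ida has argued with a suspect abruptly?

"who" is extracted from the subject of "confirmed".
Boundaries crossed, outermost first: [Ø] — 1 in total.

1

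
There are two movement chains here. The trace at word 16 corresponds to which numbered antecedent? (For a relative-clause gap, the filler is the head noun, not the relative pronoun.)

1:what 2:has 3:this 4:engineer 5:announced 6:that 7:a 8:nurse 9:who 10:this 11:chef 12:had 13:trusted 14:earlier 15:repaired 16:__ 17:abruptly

1

The marked gap is the direct object of "repaired".
Its filler is the fronted wh-phrase "what", at word 1.
(The other dependency links word 8 to a gap after word 13.)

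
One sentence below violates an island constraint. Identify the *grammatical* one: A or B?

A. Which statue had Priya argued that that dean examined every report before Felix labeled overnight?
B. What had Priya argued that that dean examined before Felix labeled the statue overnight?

B

In A, the wh-phrase is extracted from inside an adjunct island (introduced by "before"), which blocks movement.
In B, the extraction path crosses only that-complement boundaries, which are transparent.
So B is grammatical.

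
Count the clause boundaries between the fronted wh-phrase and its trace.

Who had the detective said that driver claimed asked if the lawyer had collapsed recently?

"who" is extracted from the subject of "asked".
Boundaries crossed, outermost first: [Ø], [Ø] — 2 in total.

2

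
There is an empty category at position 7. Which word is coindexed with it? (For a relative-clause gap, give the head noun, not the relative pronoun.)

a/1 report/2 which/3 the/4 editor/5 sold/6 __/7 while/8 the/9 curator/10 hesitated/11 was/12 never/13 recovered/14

2

The gap at 7 is the object of "sold", inside a relative clause.
The relative pronoun is "which" (word 3); it is bound by the head noun immediately before it.
Its filler is the head noun "report", at word 2.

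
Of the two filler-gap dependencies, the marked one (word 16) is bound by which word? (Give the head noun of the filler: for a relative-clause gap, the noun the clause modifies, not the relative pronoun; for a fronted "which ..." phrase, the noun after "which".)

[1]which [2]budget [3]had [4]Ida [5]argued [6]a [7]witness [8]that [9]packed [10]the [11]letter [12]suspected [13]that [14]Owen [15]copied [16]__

2

The marked gap is the direct object of "copied".
Its filler is the fronted wh-phrase "which budget", at word 2.
(The other dependency links word 7 to a gap after word 8.)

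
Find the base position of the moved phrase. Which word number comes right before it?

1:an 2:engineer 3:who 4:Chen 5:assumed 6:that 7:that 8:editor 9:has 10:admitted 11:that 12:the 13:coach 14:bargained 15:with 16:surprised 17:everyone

The displaced element is "an engineer" (word 2).
It is linked across 2 clause boundaries (that → that).
It functions as the object of the preposition "with" of "bargained", so the gap sits immediately after word 15 ("with").
Base order: Chen assumed that that editor has admitted that the coach bargained with an engineer.

15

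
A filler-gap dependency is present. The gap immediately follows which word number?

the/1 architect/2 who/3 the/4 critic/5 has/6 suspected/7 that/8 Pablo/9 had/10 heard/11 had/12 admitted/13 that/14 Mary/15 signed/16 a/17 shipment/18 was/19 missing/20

The displaced element is "the architect" (word 2).
It is linked across 2 clause boundaries (that → Ø).
It functions as the subject of "admitted", so the gap sits immediately after word 11 ("heard").
Base order: The critic has suspected that Pablo had heard that the architect had admitted that Mary signed a shipment.

11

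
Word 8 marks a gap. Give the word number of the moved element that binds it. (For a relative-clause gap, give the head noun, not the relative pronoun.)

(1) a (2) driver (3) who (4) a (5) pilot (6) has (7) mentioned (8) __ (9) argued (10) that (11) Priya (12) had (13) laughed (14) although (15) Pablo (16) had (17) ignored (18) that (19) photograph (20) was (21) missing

The gap at 8 is the subject of "argued", inside a relative clause.
The relative pronoun is "who" (word 3); it is bound by the head noun immediately before it.
Its filler is the head noun "driver", at word 2.

2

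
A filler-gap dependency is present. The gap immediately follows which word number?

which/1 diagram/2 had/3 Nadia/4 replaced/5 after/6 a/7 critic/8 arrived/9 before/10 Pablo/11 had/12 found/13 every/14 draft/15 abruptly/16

The displaced element is "which diagram" (word 2).
It functions as the direct object of "replaced", so the gap sits immediately after word 5 ("replaced").
Base order: Nadia had replaced which diagram after a critic arrived before Pablo had found every draft abruptly.

5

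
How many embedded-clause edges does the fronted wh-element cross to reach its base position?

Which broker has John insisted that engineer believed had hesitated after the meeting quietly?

2

"which broker" is extracted from the subject of "hesitated".
Boundaries crossed, outermost first: [Ø], [Ø] — 2 in total.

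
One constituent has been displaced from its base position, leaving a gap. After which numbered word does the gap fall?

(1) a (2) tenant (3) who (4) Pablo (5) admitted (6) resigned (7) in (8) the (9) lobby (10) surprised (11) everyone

5

The displaced element is "a tenant" (word 2).
It is linked across 1 clause boundary (Ø).
It functions as the subject of "resigned", so the gap sits immediately after word 5 ("admitted").
Base order: Pablo admitted a tenant resigned in the lobby.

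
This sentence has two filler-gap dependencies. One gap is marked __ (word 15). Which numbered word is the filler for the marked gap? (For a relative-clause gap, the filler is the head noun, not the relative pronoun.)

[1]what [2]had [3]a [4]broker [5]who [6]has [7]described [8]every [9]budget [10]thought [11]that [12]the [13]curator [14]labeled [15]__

1

The marked gap is the direct object of "labeled".
Its filler is the fronted wh-phrase "what", at word 1.
(The other dependency links word 4 to a gap after word 5.)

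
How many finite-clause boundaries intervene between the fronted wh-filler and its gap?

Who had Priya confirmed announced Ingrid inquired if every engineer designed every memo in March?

"who" is extracted from the subject of "announced".
Boundaries crossed, outermost first: [Ø] — 1 in total.

1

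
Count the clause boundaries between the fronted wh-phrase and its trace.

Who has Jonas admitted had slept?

"who" is extracted from the subject of "slept".
Boundaries crossed, outermost first: [Ø] — 1 in total.

1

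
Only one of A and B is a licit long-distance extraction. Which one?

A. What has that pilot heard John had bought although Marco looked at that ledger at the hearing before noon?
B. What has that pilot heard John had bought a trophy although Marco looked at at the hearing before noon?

In B, the wh-phrase is extracted from inside an adjunct island (introduced by "although"), which blocks movement.
In A, the extraction path crosses only that-complement boundaries, which are transparent.
So A is grammatical.

A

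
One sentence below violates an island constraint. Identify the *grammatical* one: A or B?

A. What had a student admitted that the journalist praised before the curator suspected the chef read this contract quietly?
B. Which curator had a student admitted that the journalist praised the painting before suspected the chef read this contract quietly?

A

In B, the wh-phrase is extracted from inside an adjunct island (introduced by "before"), which blocks movement.
In A, the extraction path crosses only that-complement boundaries, which are transparent.
So A is grammatical.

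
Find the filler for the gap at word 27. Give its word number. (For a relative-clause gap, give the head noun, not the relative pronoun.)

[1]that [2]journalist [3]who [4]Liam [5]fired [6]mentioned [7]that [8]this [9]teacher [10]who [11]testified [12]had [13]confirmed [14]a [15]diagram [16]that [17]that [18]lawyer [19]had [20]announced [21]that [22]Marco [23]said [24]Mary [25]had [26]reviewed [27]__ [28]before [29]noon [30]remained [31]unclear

15

The gap at 27 is the object of "reviewed", inside a relative clause.
The relative pronoun is "that" (word 16); it is bound by the head noun immediately before it.
Its filler is the head noun "diagram", at word 15.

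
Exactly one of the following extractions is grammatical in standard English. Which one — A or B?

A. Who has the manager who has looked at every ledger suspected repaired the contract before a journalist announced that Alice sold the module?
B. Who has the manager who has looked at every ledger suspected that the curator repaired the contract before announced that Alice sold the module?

A

In B, the wh-phrase is extracted from inside an adjunct island (introduced by "before"), which blocks movement.
In A, the extraction path crosses only that-complement boundaries, which are transparent.
So A is grammatical.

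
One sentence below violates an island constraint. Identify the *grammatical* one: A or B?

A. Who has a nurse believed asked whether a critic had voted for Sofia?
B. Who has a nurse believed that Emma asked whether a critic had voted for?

A

In B, the wh-phrase is extracted from inside a wh-island (introduced by "whether"), which blocks movement.
In A, the extraction path crosses only that-complement boundaries, which are transparent.
So A is grammatical.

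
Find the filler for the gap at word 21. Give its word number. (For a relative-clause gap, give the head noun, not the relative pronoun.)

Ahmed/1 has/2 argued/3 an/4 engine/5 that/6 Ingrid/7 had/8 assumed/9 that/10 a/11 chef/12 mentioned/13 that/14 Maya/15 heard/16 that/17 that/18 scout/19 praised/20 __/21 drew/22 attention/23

The gap at 21 is the object of "praised", inside a relative clause.
The relative pronoun is "that" (word 6); it is bound by the head noun immediately before it.
Its filler is the head noun "engine", at word 5.

5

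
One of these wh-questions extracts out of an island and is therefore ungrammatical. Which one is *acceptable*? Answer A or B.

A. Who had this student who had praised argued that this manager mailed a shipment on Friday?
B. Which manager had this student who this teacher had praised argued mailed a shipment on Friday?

In A, the wh-phrase is extracted from inside a complex-NP island (relative clause) (introduced by "who"), which blocks movement.
In B, the extraction path crosses only that-complement boundaries, which are transparent.
So B is grammatical.

B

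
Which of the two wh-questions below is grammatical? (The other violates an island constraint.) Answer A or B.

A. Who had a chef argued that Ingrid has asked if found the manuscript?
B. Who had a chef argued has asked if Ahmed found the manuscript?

B

In A, the wh-phrase is extracted from inside a wh-island (introduced by "if"), which blocks movement.
In B, the extraction path crosses only that-complement boundaries, which are transparent.
So B is grammatical.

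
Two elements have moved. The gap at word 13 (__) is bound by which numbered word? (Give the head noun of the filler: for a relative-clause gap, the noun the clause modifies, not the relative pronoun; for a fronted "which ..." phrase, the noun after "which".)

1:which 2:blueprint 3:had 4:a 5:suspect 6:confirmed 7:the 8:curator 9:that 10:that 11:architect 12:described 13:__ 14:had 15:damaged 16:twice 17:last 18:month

The marked gap is inside the relative clause, the direct object of "described".
Its filler is the head noun "curator" (via "that"), at word 8.
(The other dependency links word 2 to a gap after word 15.)

8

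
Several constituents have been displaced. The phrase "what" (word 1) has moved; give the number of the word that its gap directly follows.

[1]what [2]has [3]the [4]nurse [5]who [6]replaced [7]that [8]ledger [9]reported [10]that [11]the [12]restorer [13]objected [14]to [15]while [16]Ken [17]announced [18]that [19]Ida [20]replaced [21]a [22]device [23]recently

14

The displaced element is "what" (word 1).
It is linked across 1 clause boundary (that).
It functions as the object of the preposition "to" of "objected", so the gap sits immediately after word 14 ("to").
Base order: The nurse who replaced that ledger has reported that the restorer objected to what while Ken announced that Ida replaced a device recently.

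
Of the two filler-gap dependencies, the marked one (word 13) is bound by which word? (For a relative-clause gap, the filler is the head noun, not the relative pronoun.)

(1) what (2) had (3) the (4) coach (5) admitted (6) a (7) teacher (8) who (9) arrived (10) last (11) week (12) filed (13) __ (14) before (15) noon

1

The marked gap is the direct object of "filed".
Its filler is the fronted wh-phrase "what", at word 1.
(The other dependency links word 7 to a gap after word 8.)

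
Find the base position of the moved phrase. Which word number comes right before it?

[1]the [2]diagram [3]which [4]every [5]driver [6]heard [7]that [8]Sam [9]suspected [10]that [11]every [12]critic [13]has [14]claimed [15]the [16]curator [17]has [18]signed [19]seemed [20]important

18

The displaced element is "the diagram" (word 2).
It is linked across 3 clause boundaries (that → that → Ø).
It functions as the direct object of "signed", so the gap sits immediately after word 18 ("signed").
Base order: Every driver heard that Sam suspected that every critic has claimed the curator has signed the diagram.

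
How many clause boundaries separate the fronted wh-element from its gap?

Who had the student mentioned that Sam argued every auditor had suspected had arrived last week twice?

"who" is extracted from the subject of "arrived".
Boundaries crossed, outermost first: [that], [Ø], [Ø] — 3 in total.

3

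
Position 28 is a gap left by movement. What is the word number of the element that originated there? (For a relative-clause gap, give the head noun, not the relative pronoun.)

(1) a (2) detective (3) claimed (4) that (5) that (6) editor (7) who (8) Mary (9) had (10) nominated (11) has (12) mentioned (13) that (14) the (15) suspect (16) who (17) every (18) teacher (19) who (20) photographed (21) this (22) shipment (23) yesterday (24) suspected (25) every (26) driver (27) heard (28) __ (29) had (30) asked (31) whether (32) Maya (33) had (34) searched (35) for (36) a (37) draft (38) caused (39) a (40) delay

The gap at 28 is the subject of "asked", inside a relative clause.
The relative pronoun is "who" (word 16); it is bound by the head noun immediately before it.
Its filler is the head noun "suspect", at word 15.

15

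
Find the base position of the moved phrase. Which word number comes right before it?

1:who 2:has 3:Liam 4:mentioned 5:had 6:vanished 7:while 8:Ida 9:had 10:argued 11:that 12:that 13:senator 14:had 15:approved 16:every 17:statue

The displaced element is "who" (word 1).
It is linked across 1 clause boundary (Ø).
It functions as the subject of "vanished", so the gap sits immediately after word 4 ("mentioned").
Base order: Liam has mentioned that who had vanished while Ida had argued that that senator had approved every statue.

4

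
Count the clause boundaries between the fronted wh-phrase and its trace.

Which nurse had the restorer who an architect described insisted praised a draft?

1

"which nurse" is extracted from the subject of "praised".
Boundaries crossed, outermost first: [Ø] — 1 in total.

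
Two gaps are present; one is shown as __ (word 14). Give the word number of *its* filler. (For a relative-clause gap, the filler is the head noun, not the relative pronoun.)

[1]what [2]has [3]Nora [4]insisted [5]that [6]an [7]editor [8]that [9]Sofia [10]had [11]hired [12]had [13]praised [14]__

The marked gap is the direct object of "praised".
Its filler is the fronted wh-phrase "what", at word 1.
(The other dependency links word 7 to a gap after word 11.)

1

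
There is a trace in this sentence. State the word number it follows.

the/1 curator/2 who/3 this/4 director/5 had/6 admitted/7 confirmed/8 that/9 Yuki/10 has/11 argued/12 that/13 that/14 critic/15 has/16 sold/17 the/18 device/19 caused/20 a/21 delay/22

The displaced element is "the curator" (word 2).
It is linked across 1 clause boundary (Ø).
It functions as the subject of "confirmed", so the gap sits immediately after word 7 ("admitted").
Base order: This director had admitted the curator confirmed that Yuki has argued that that critic has sold the device.

7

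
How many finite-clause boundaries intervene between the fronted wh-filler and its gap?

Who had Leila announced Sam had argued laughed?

2

"who" is extracted from the subject of "laughed".
Boundaries crossed, outermost first: [Ø], [Ø] — 2 in total.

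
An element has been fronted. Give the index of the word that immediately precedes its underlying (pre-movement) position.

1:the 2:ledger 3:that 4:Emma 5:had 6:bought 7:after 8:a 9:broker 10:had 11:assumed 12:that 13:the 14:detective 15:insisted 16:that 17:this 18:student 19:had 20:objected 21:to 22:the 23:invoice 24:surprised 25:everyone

6

The displaced element is "the ledger" (word 2).
It functions as the direct object of "bought", so the gap sits immediately after word 6 ("bought").
Base order: Emma had bought the ledger after a broker had assumed that the detective insisted that this student had objected to the invoice.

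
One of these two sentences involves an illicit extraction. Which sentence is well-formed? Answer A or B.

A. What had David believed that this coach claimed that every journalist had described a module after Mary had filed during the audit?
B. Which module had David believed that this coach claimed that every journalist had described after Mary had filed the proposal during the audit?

In A, the wh-phrase is extracted from inside an adjunct island (introduced by "after"), which blocks movement.
In B, the extraction path crosses only that-complement boundaries, which are transparent.
So B is grammatical.

B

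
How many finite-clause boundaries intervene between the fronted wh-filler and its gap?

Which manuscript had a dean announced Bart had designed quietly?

1

"which manuscript" is extracted from the object of "designed".
Boundaries crossed, outermost first: [Ø] — 1 in total.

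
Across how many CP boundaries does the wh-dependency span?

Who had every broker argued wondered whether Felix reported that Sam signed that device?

1

"who" is extracted from the subject of "wondered".
Boundaries crossed, outermost first: [Ø] — 1 in total.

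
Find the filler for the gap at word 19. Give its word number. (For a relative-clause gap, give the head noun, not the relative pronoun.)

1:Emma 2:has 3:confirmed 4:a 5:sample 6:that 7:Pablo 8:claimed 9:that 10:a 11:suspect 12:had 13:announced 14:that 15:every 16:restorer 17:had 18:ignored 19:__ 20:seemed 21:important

5

The gap at 19 is the object of "ignored", inside a relative clause.
The relative pronoun is "that" (word 6); it is bound by the head noun immediately before it.
Its filler is the head noun "sample", at word 5.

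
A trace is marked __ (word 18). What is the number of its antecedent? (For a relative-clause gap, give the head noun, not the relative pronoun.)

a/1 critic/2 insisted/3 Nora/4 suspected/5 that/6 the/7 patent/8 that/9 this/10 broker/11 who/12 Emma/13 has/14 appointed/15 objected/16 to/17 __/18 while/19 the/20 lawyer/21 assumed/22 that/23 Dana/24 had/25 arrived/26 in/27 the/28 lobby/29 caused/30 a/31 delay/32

8

The gap at 18 is the prepositional object of "objected", inside a relative clause.
The relative pronoun is "that" (word 9); it is bound by the head noun immediately before it.
Its filler is the head noun "patent", at word 8.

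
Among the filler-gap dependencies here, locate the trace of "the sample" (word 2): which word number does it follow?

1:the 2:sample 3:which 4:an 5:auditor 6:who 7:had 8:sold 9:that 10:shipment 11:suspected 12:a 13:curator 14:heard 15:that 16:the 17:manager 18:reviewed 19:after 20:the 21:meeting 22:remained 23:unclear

The displaced element is "the sample" (word 2).
It is linked across 2 clause boundaries (Ø → that).
It functions as the direct object of "reviewed", so the gap sits immediately after word 18 ("reviewed").
Base order: An auditor who had sold that shipment suspected a curator heard that the manager reviewed the sample after the meeting.

18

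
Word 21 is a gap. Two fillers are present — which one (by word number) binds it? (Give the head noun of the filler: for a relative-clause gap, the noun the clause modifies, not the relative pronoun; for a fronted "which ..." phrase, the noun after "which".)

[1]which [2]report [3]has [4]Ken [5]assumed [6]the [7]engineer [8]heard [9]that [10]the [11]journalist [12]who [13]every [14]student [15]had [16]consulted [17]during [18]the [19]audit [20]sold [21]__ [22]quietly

The marked gap is the direct object of "sold".
Its filler is the fronted wh-phrase "which report", at word 2.
(The other dependency links word 11 to a gap after word 16.)

2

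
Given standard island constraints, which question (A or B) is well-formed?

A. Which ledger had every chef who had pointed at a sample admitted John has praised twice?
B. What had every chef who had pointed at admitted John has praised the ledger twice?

In B, the wh-phrase is extracted from inside a complex-NP island (relative clause) (introduced by "who"), which blocks movement.
In A, the extraction path crosses only that-complement boundaries, which are transparent.
So A is grammatical.

A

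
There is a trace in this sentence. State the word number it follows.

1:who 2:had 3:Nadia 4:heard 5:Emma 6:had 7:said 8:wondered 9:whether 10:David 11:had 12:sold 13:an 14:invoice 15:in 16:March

7

The displaced element is "who" (word 1).
It is linked across 2 clause boundaries (Ø → Ø).
It functions as the subject of "wondered", so the gap sits immediately after word 7 ("said").
Base order: Nadia had heard Emma had said who wondered whether David had sold an invoice in March.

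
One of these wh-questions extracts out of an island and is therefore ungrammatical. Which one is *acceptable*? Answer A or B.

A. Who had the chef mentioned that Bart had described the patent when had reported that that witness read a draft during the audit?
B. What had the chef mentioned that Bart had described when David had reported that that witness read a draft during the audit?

B

In A, the wh-phrase is extracted from inside an adjunct island (introduced by "when"), which blocks movement.
In B, the extraction path crosses only that-complement boundaries, which are transparent.
So B is grammatical.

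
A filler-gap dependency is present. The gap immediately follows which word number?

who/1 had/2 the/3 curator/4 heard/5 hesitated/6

5

The displaced element is "who" (word 1).
It is linked across 1 clause boundary (Ø).
It functions as the subject of "hesitated", so the gap sits immediately after word 5 ("heard").
Base order: The curator had heard that who hesitated.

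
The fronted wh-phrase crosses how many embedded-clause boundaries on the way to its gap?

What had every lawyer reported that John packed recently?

"what" is extracted from the object of "packed".
Boundaries crossed, outermost first: [that] — 1 in total.

1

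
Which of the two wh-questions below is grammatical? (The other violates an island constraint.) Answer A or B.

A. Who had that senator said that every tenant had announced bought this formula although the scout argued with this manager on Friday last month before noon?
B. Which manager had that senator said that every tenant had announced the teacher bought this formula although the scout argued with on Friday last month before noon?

In B, the wh-phrase is extracted from inside an adjunct island (introduced by "although"), which blocks movement.
In A, the extraction path crosses only that-complement boundaries, which are transparent.
So A is grammatical.

A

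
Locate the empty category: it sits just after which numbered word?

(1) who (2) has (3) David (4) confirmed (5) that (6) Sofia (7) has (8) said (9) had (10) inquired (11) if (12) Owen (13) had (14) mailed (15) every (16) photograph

8

The displaced element is "who" (word 1).
It is linked across 2 clause boundaries (that → Ø).
It functions as the subject of "inquired", so the gap sits immediately after word 8 ("said").
Base order: David has confirmed that Sofia has said that who had inquired if Owen had mailed every photograph.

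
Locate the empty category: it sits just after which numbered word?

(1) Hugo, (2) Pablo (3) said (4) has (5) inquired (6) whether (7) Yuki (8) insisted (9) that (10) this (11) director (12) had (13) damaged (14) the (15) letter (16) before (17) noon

The displaced element is "Hugo" (word 1).
It is linked across 1 clause boundary (Ø).
It functions as the subject of "inquired", so the gap sits immediately after word 3 ("said").
Base order: Pablo said that Hugo has inquired whether Yuki insisted that this director had damaged the letter before noon.

3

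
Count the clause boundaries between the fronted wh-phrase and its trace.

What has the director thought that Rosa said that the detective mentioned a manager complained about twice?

3

"what" is extracted from the PP object of "complained".
Boundaries crossed, outermost first: [that], [that], [Ø] — 3 in total.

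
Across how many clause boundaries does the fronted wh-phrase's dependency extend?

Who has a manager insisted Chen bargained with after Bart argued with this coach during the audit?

1

"who" is extracted from the PP object of "bargained".
Boundaries crossed, outermost first: [Ø] — 1 in total.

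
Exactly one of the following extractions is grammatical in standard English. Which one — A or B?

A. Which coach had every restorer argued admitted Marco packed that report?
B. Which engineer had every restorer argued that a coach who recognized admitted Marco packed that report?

A

In B, the wh-phrase is extracted from inside a complex-NP island (relative clause) (introduced by "who"), which blocks movement.
In A, the extraction path crosses only that-complement boundaries, which are transparent.
So A is grammatical.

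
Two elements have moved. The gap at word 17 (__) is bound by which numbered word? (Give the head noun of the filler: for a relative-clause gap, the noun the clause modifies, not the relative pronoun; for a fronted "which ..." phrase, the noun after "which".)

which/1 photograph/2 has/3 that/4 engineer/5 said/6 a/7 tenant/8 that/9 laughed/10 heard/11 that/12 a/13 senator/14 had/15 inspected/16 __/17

2

The marked gap is the direct object of "inspected".
Its filler is the fronted wh-phrase "which photograph", at word 2.
(The other dependency links word 8 to a gap after word 9.)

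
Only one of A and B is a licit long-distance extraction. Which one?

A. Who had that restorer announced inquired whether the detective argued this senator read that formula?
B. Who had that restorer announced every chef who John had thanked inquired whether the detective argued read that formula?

In B, the wh-phrase is extracted from inside a wh-island (introduced by "whether"), which blocks movement.
In A, the extraction path crosses only that-complement boundaries, which are transparent.
So A is grammatical.

A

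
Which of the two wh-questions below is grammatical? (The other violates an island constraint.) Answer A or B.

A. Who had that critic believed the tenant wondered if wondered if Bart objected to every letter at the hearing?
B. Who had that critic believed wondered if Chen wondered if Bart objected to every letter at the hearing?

B

In A, the wh-phrase is extracted from inside a wh-island (introduced by "if"), which blocks movement.
In B, the extraction path crosses only that-complement boundaries, which are transparent.
So B is grammatical.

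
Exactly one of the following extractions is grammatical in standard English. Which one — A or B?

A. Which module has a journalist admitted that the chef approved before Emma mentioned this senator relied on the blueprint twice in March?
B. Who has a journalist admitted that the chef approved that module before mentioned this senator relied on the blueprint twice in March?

In B, the wh-phrase is extracted from inside an adjunct island (introduced by "before"), which blocks movement.
In A, the extraction path crosses only that-complement boundaries, which are transparent.
So A is grammatical.

A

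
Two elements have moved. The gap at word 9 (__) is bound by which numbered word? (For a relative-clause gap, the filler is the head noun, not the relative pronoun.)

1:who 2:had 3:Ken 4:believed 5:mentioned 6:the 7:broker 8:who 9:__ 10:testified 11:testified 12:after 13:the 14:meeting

7

The marked gap is inside the relative clause, the subject of "testified".
Its filler is the head noun "broker" (via "who"), at word 7.
(The other dependency links word 1 to a gap after word 4.)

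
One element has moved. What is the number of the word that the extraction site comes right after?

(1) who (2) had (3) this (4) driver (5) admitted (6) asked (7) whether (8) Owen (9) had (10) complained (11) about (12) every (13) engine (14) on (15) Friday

The displaced element is "who" (word 1).
It is linked across 1 clause boundary (Ø).
It functions as the subject of "asked", so the gap sits immediately after word 5 ("admitted").
Base order: This driver had admitted that who asked whether Owen had complained about every engine on Friday.

5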